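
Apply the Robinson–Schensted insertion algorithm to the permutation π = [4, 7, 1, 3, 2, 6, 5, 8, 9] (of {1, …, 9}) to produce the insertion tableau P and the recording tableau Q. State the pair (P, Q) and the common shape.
P = [1, 2, 5, 8, 9] / [3, 6] / [4, 7];  Q = [1, 2, 6, 8, 9] / [3, 4] / [5, 7];  common shape = (5, 2, 2)

Row-insert the values π_1, π_2, … into P one at a time, bumping the leftmost entry strictly greater than the inserted value down to the next row. The recording tableau Q records, in position (i, j), the step at which that cell was added to P.
  Insert 4 (step 1): P = [4];  Q = [1]
  Insert 7 (step 2): P = [4, 7];  Q = [1, 2]
  Insert 1 (step 3): P = [1, 7] / [4];  Q = [1, 2] / [3]
  Insert 3 (step 4): P = [1, 3] / [4, 7];  Q = [1, 2] / [3, 4]
  Insert 2 (step 5): P = [1, 2] / [3, 7] / [4];  Q = [1, 2] / [3, 4] / [5]
  Insert 6 (step 6): P = [1, 2, 6] / [3, 7] / [4];  Q = [1, 2, 6] / [3, 4] / [5]
  Insert 5 (step 7): P = [1, 2, 5] / [3, 6] / [4, 7];  Q = [1, 2, 6] / [3, 4] / [5, 7]
  Insert 8 (step 8): P = [1, 2, 5, 8] / [3, 6] / [4, 7];  Q = [1, 2, 6, 8] / [3, 4] / [5, 7]
  Insert 9 (step 9): P = [1, 2, 5, 8, 9] / [3, 6] / [4, 7];  Q = [1, 2, 6, 8, 9] / [3, 4] / [5, 7]
Final shape: (5, 2, 2).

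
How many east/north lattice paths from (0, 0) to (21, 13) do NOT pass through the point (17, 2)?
Number of paths = 927750345

Total paths from (0, 0) to (21, 13): C(34, 21) = 927983760. Paths through (17, 2): (paths (0, 0) → (17, 2)) × (paths (17, 2) → (21, 13)) = C(19, 17) · C(15, 4) = 171 · 1365 = 233415. Avoidance count = 927983760 − 233415 = 927750345.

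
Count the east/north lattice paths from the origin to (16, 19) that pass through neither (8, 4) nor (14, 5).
Number of paths = 3816243960

Inclusion–exclusion. Total paths: C(35, 16) = 4059928950. Through P₁: C(12, 8)·C(23, 8) = 242705430. Through P₂: C(19, 14)·C(16, 2) = 1395360. Since P₁ is strictly southwest of P₂, a monotone path through both must visit P₁ then P₂; paths through both = C(12, 8)·C(7, 6)·C(16, 2) = 415800. Avoid both = 4059928950 − 242705430 − 1395360 + 415800 = 3816243960.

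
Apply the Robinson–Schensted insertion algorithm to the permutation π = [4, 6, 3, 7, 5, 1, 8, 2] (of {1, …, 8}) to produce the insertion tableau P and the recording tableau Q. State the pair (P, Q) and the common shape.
P = [1, 2, 7, 8] / [3, 5] / [4, 6];  Q = [1, 2, 4, 7] / [3, 5] / [6, 8];  common shape = (4, 2, 2)

Row-insert the values π_1, π_2, … into P one at a time, bumping the leftmost entry strictly greater than the inserted value down to the next row. The recording tableau Q records, in position (i, j), the step at which that cell was added to P.
  Insert 4 (step 1): P = [4];  Q = [1]
  Insert 6 (step 2): P = [4, 6];  Q = [1, 2]
  Insert 3 (step 3): P = [3, 6] / [4];  Q = [1, 2] / [3]
  Insert 7 (step 4): P = [3, 6, 7] / [4];  Q = [1, 2, 4] / [3]
  Insert 5 (step 5): P = [3, 5, 7] / [4, 6];  Q = [1, 2, 4] / [3, 5]
  Insert 1 (step 6): P = [1, 5, 7] / [3, 6] / [4];  Q = [1, 2, 4] / [3, 5] / [6]
  Insert 8 (step 7): P = [1, 5, 7, 8] / [3, 6] / [4];  Q = [1, 2, 4, 7] / [3, 5] / [6]
  Insert 2 (step 8): P = [1, 2, 7, 8] / [3, 5] / [4, 6];  Q = [1, 2, 4, 7] / [3, 5] / [6, 8]
Final shape: (4, 2, 2).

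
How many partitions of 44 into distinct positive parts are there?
q(44) = 1816

A partition into distinct parts is a strictly decreasing sequence summing to n. The recurrence d(n, m) = d(n, m−1) + d(n−m, m−1) (use part m at most once) with q(n) = d(n, n) gives q(44) = 1816. (Euler's theorem: # distinct-part partitions = # odd-part partitions.)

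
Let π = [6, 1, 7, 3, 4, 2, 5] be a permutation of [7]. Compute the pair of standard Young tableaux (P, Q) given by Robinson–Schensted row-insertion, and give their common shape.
P = [1, 2, 4, 5] / [3, 7] / [6];  Q = [1, 3, 5, 7] / [2, 4] / [6];  common shape = (4, 2, 1)

Row-insert the values π_1, π_2, … into P one at a time, bumping the leftmost entry strictly greater than the inserted value down to the next row. The recording tableau Q records, in position (i, j), the step at which that cell was added to P.
  Insert 6 (step 1): P = [6];  Q = [1]
  Insert 1 (step 2): P = [1] / [6];  Q = [1] / [2]
  Insert 7 (step 3): P = [1, 7] / [6];  Q = [1, 3] / [2]
  Insert 3 (step 4): P = [1, 3] / [6, 7];  Q = [1, 3] / [2, 4]
  Insert 4 (step 5): P = [1, 3, 4] / [6, 7];  Q = [1, 3, 5] / [2, 4]
  Insert 2 (step 6): P = [1, 2, 4] / [3, 7] / [6];  Q = [1, 3, 5] / [2, 4] / [6]
  Insert 5 (step 7): P = [1, 2, 4, 5] / [3, 7] / [6];  Q = [1, 3, 5, 7] / [2, 4] / [6]
Final shape: (4, 2, 1).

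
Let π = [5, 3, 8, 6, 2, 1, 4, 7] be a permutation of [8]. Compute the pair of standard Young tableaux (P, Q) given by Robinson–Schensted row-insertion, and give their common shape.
P = [1, 4, 7] / [2, 6] / [3, 8] / [5];  Q = [1, 3, 8] / [2, 4] / [5, 7] / [6];  common shape = (3, 2, 2, 1)

Row-insert the values π_1, π_2, … into P one at a time, bumping the leftmost entry strictly greater than the inserted value down to the next row. The recording tableau Q records, in position (i, j), the step at which that cell was added to P.
  Insert 5 (step 1): P = [5];  Q = [1]
  Insert 3 (step 2): P = [3] / [5];  Q = [1] / [2]
  Insert 8 (step 3): P = [3, 8] / [5];  Q = [1, 3] / [2]
  Insert 6 (step 4): P = [3, 6] / [5, 8];  Q = [1, 3] / [2, 4]
  Insert 2 (step 5): P = [2, 6] / [3, 8] / [5];  Q = [1, 3] / [2, 4] / [5]
  Insert 1 (step 6): P = [1, 6] / [2, 8] / [3] / [5];  Q = [1, 3] / [2, 4] / [5] / [6]
  Insert 4 (step 7): P = [1, 4] / [2, 6] / [3, 8] / [5];  Q = [1, 3] / [2, 4] / [5, 7] / [6]
  Insert 7 (step 8): P = [1, 4, 7] / [2, 6] / [3, 8] / [5];  Q = [1, 3, 8] / [2, 4] / [5, 7] / [6]
Final shape: (3, 2, 2, 1).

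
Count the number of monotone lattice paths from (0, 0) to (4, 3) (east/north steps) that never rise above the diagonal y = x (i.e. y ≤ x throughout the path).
Number of paths = 14

By the reflection principle (André's argument), the number of monotone paths to (4, 3) with n ≤ m that never go above y = x is C(7, 4) − C(7, 5) = 35 − 21 = 14.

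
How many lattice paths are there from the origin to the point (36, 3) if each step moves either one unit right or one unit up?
Number of paths = 9139

A monotone lattice path from (0, 0) to (36, 3) consists of 36 east steps and 3 north steps in some order, so it is determined by which 36 of the 39 steps are east. The count is C(39, 36) = 9139.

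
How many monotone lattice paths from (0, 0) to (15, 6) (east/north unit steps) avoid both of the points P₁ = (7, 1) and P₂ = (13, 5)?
Number of paths = 23304

Inclusion–exclusion. Total paths: C(21, 15) = 54264. Through P₁: C(8, 7)·C(13, 8) = 10296. Through P₂: C(18, 13)·C(3, 2) = 25704. Since P₁ is strictly southwest of P₂, a monotone path through both must visit P₁ then P₂; paths through both = C(8, 7)·C(10, 6)·C(3, 2) = 5040. Avoid both = 54264 − 10296 − 25704 + 5040 = 23304.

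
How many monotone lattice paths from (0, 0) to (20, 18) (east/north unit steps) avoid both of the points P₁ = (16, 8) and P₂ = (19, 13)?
Number of paths = 31004670795

Inclusion–exclusion. Total paths: C(38, 20) = 33578000610. Through P₁: C(24, 16)·C(14, 4) = 736206471. Through P₂: C(32, 19)·C(6, 1) = 2084241600. Since P₁ is strictly southwest of P₂, a monotone path through both must visit P₁ then P₂; paths through both = C(24, 16)·C(8, 3)·C(6, 1) = 247118256. Avoid both = 33578000610 − 736206471 − 2084241600 + 247118256 = 31004670795.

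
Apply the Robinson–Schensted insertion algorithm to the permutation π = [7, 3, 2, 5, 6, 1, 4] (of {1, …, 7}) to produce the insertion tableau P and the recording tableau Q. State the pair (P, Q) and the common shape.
P = [1, 4, 6] / [2, 5] / [3] / [7];  Q = [1, 4, 5] / [2, 7] / [3] / [6];  common shape = (3, 2, 1, 1)

Row-insert the values π_1, π_2, … into P one at a time, bumping the leftmost entry strictly greater than the inserted value down to the next row. The recording tableau Q records, in position (i, j), the step at which that cell was added to P.
  Insert 7 (step 1): P = [7];  Q = [1]
  Insert 3 (step 2): P = [3] / [7];  Q = [1] / [2]
  Insert 2 (step 3): P = [2] / [3] / [7];  Q = [1] / [2] / [3]
  Insert 5 (step 4): P = [2, 5] / [3] / [7];  Q = [1, 4] / [2] / [3]
  Insert 6 (step 5): P = [2, 5, 6] / [3] / [7];  Q = [1, 4, 5] / [2] / [3]
  Insert 1 (step 6): P = [1, 5, 6] / [2] / [3] / [7];  Q = [1, 4, 5] / [2] / [3] / [6]
  Insert 4 (step 7): P = [1, 4, 6] / [2, 5] / [3] / [7];  Q = [1, 4, 5] / [2, 7] / [3] / [6]
Final shape: (3, 2, 1, 1).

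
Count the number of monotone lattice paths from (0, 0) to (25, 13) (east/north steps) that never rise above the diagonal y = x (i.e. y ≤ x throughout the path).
Number of paths = 2707475148

By the reflection principle (André's argument), the number of monotone paths to (25, 13) with n ≤ m that never go above y = x is C(38, 25) − C(38, 26) = 5414950296 − 2707475148 = 2707475148.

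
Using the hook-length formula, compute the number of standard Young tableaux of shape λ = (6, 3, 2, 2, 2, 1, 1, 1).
# SYT of shape (6, 3, 2, 2, 2, 1, 1, 1) = 5361664

Hook-length formula: f^λ = n! / Π hook(c), product over all cells c of the Young diagram. For λ = (6, 3, 2, 2, 2, 1, 1, 1), n = 18 boxes. Hook lengths by row (left-to-right, top-to-bottom): [13, 9, 5, 3, 2, 1]; [9, 5, 1]; [7, 3]; [6, 2]; [5, 1]; [3]; [2]; [1]. Product of hooks = 1194102000. So f^λ = 18! / 1194102000 = 6402373705728000 / 1194102000 = 5361664.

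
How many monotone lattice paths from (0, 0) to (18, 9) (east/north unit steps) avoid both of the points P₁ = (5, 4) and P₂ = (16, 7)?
Number of paths = 2411499

Inclusion–exclusion. Total paths: C(27, 18) = 4686825. Through P₁: C(9, 5)·C(18, 13) = 1079568. Through P₂: C(23, 16)·C(4, 2) = 1470942. Since P₁ is strictly southwest of P₂, a monotone path through both must visit P₁ then P₂; paths through both = C(9, 5)·C(14, 11)·C(4, 2) = 275184. Avoid both = 4686825 − 1079568 − 1470942 + 275184 = 2411499.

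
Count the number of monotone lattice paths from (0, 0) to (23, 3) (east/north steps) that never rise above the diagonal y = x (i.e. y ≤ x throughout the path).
Number of paths = 2275

By the reflection principle (André's argument), the number of monotone paths to (23, 3) with n ≤ m that never go above y = x is C(26, 23) − C(26, 24) = 2600 − 325 = 2275.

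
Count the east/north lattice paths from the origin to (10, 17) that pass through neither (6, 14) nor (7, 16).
Number of paths = 6564177

Inclusion–exclusion. Total paths: C(27, 10) = 8436285. Through P₁: C(20, 6)·C(7, 4) = 1356600. Through P₂: C(23, 7)·C(4, 3) = 980628. Since P₁ is strictly southwest of P₂, a monotone path through both must visit P₁ then P₂; paths through both = C(20, 6)·C(3, 1)·C(4, 3) = 465120. Avoid both = 8436285 − 1356600 − 980628 + 465120 = 6564177.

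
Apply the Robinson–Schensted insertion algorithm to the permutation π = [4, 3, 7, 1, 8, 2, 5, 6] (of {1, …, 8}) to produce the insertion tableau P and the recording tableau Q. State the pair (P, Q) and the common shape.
P = [1, 2, 5, 6] / [3, 7, 8] / [4];  Q = [1, 3, 5, 8] / [2, 6, 7] / [4];  common shape = (4, 3, 1)

Row-insert the values π_1, π_2, … into P one at a time, bumping the leftmost entry strictly greater than the inserted value down to the next row. The recording tableau Q records, in position (i, j), the step at which that cell was added to P.
  Insert 4 (step 1): P = [4];  Q = [1]
  Insert 3 (step 2): P = [3] / [4];  Q = [1] / [2]
  Insert 7 (step 3): P = [3, 7] / [4];  Q = [1, 3] / [2]
  Insert 1 (step 4): P = [1, 7] / [3] / [4];  Q = [1, 3] / [2] / [4]
  Insert 8 (step 5): P = [1, 7, 8] / [3] / [4];  Q = [1, 3, 5] / [2] / [4]
  Insert 2 (step 6): P = [1, 2, 8] / [3, 7] / [4];  Q = [1, 3, 5] / [2, 6] / [4]
  Insert 5 (step 7): P = [1, 2, 5] / [3, 7, 8] / [4];  Q = [1, 3, 5] / [2, 6, 7] / [4]
  Insert 6 (step 8): P = [1, 2, 5, 6] / [3, 7, 8] / [4];  Q = [1, 3, 5, 8] / [2, 6, 7] / [4]
Final shape: (4, 3, 1).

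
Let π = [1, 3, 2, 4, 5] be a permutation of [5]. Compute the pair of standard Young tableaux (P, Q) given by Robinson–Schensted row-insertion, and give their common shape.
P = [1, 2, 4, 5] / [3];  Q = [1, 2, 4, 5] / [3];  common shape = (4, 1)

Row-insert the values π_1, π_2, … into P one at a time, bumping the leftmost entry strictly greater than the inserted value down to the next row. The recording tableau Q records, in position (i, j), the step at which that cell was added to P.
  Insert 1 (step 1): P = [1];  Q = [1]
  Insert 3 (step 2): P = [1, 3];  Q = [1, 2]
  Insert 2 (step 3): P = [1, 2] / [3];  Q = [1, 2] / [3]
  Insert 4 (step 4): P = [1, 2, 4] / [3];  Q = [1, 2, 4] / [3]
  Insert 5 (step 5): P = [1, 2, 4, 5] / [3];  Q = [1, 2, 4, 5] / [3]
Final shape: (4, 1).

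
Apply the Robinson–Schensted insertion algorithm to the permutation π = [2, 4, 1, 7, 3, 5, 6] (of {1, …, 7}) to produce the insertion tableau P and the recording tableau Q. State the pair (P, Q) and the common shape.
P = [1, 3, 5, 6] / [2, 4, 7];  Q = [1, 2, 4, 7] / [3, 5, 6];  common shape = (4, 3)

Row-insert the values π_1, π_2, … into P one at a time, bumping the leftmost entry strictly greater than the inserted value down to the next row. The recording tableau Q records, in position (i, j), the step at which that cell was added to P.
  Insert 2 (step 1): P = [2];  Q = [1]
  Insert 4 (step 2): P = [2, 4];  Q = [1, 2]
  Insert 1 (step 3): P = [1, 4] / [2];  Q = [1, 2] / [3]
  Insert 7 (step 4): P = [1, 4, 7] / [2];  Q = [1, 2, 4] / [3]
  Insert 3 (step 5): P = [1, 3, 7] / [2, 4];  Q = [1, 2, 4] / [3, 5]
  Insert 5 (step 6): P = [1, 3, 5] / [2, 4, 7];  Q = [1, 2, 4] / [3, 5, 6]
  Insert 6 (step 7): P = [1, 3, 5, 6] / [2, 4, 7];  Q = [1, 2, 4, 7] / [3, 5, 6]
Final shape: (4, 3).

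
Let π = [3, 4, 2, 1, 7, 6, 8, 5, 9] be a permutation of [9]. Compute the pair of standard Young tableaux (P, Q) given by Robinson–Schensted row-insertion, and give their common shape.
P = [1, 4, 5, 8, 9] / [2, 6] / [3, 7];  Q = [1, 2, 5, 7, 9] / [3, 6] / [4, 8];  common shape = (5, 2, 2)

Row-insert the values π_1, π_2, … into P one at a time, bumping the leftmost entry strictly greater than the inserted value down to the next row. The recording tableau Q records, in position (i, j), the step at which that cell was added to P.
  Insert 3 (step 1): P = [3];  Q = [1]
  Insert 4 (step 2): P = [3, 4];  Q = [1, 2]
  Insert 2 (step 3): P = [2, 4] / [3];  Q = [1, 2] / [3]
  Insert 1 (step 4): P = [1, 4] / [2] / [3];  Q = [1, 2] / [3] / [4]
  Insert 7 (step 5): P = [1, 4, 7] / [2] / [3];  Q = [1, 2, 5] / [3] / [4]
  Insert 6 (step 6): P = [1, 4, 6] / [2, 7] / [3];  Q = [1, 2, 5] / [3, 6] / [4]
  Insert 8 (step 7): P = [1, 4, 6, 8] / [2, 7] / [3];  Q = [1, 2, 5, 7] / [3, 6] / [4]
  Insert 5 (step 8): P = [1, 4, 5, 8] / [2, 6] / [3, 7];  Q = [1, 2, 5, 7] / [3, 6] / [4, 8]
  Insert 9 (step 9): P = [1, 4, 5, 8, 9] / [2, 6] / [3, 7];  Q = [1, 2, 5, 7, 9] / [3, 6] / [4, 8]
Final shape: (5, 2, 2).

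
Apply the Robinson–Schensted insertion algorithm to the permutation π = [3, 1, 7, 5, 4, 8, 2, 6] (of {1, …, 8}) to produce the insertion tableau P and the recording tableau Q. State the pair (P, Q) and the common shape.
P = [1, 2, 6] / [3, 4, 8] / [5] / [7];  Q = [1, 3, 6] / [2, 4, 8] / [5] / [7];  common shape = (3, 3, 1, 1)

Row-insert the values π_1, π_2, … into P one at a time, bumping the leftmost entry strictly greater than the inserted value down to the next row. The recording tableau Q records, in position (i, j), the step at which that cell was added to P.
  Insert 3 (step 1): P = [3];  Q = [1]
  Insert 1 (step 2): P = [1] / [3];  Q = [1] / [2]
  Insert 7 (step 3): P = [1, 7] / [3];  Q = [1, 3] / [2]
  Insert 5 (step 4): P = [1, 5] / [3, 7];  Q = [1, 3] / [2, 4]
  Insert 4 (step 5): P = [1, 4] / [3, 5] / [7];  Q = [1, 3] / [2, 4] / [5]
  Insert 8 (step 6): P = [1, 4, 8] / [3, 5] / [7];  Q = [1, 3, 6] / [2, 4] / [5]
  Insert 2 (step 7): P = [1, 2, 8] / [3, 4] / [5] / [7];  Q = [1, 3, 6] / [2, 4] / [5] / [7]
  Insert 6 (step 8): P = [1, 2, 6] / [3, 4, 8] / [5] / [7];  Q = [1, 3, 6] / [2, 4, 8] / [5] / [7]
Final shape: (3, 3, 1, 1).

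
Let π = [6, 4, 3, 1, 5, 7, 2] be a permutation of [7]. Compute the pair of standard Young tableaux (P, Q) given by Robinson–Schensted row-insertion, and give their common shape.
P = [1, 2, 7] / [3, 5] / [4] / [6];  Q = [1, 5, 6] / [2, 7] / [3] / [4];  common shape = (3, 2, 1, 1)

Row-insert the values π_1, π_2, … into P one at a time, bumping the leftmost entry strictly greater than the inserted value down to the next row. The recording tableau Q records, in position (i, j), the step at which that cell was added to P.
  Insert 6 (step 1): P = [6];  Q = [1]
  Insert 4 (step 2): P = [4] / [6];  Q = [1] / [2]
  Insert 3 (step 3): P = [3] / [4] / [6];  Q = [1] / [2] / [3]
  Insert 1 (step 4): P = [1] / [3] / [4] / [6];  Q = [1] / [2] / [3] / [4]
  Insert 5 (step 5): P = [1, 5] / [3] / [4] / [6];  Q = [1, 5] / [2] / [3] / [4]
  Insert 7 (step 6): P = [1, 5, 7] / [3] / [4] / [6];  Q = [1, 5, 6] / [2] / [3] / [4]
  Insert 2 (step 7): P = [1, 2, 7] / [3, 5] / [4] / [6];  Q = [1, 5, 6] / [2, 7] / [3] / [4]
Final shape: (3, 2, 1, 1).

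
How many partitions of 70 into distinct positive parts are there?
q(70) = 29927

A partition into distinct parts is a strictly decreasing sequence summing to n. The recurrence d(n, m) = d(n, m−1) + d(n−m, m−1) (use part m at most once) with q(n) = d(n, n) gives q(70) = 29927. (Euler's theorem: # distinct-part partitions = # odd-part partitions.)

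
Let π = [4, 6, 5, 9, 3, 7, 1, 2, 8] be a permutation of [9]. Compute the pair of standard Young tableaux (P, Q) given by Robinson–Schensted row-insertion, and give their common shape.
P = [1, 2, 7, 8] / [3, 5] / [4, 9] / [6];  Q = [1, 2, 4, 9] / [3, 6] / [5, 8] / [7];  common shape = (4, 2, 2, 1)

Row-insert the values π_1, π_2, … into P one at a time, bumping the leftmost entry strictly greater than the inserted value down to the next row. The recording tableau Q records, in position (i, j), the step at which that cell was added to P.
  Insert 4 (step 1): P = [4];  Q = [1]
  Insert 6 (step 2): P = [4, 6];  Q = [1, 2]
  Insert 5 (step 3): P = [4, 5] / [6];  Q = [1, 2] / [3]
  Insert 9 (step 4): P = [4, 5, 9] / [6];  Q = [1, 2, 4] / [3]
  Insert 3 (step 5): P = [3, 5, 9] / [4] / [6];  Q = [1, 2, 4] / [3] / [5]
  Insert 7 (step 6): P = [3, 5, 7] / [4, 9] / [6];  Q = [1, 2, 4] / [3, 6] / [5]
  Insert 1 (step 7): P = [1, 5, 7] / [3, 9] / [4] / [6];  Q = [1, 2, 4] / [3, 6] / [5] / [7]
  Insert 2 (step 8): P = [1, 2, 7] / [3, 5] / [4, 9] / [6];  Q = [1, 2, 4] / [3, 6] / [5, 8] / [7]
  Insert 8 (step 9): P = [1, 2, 7, 8] / [3, 5] / [4, 9] / [6];  Q = [1, 2, 4, 9] / [3, 6] / [5, 8] / [7]
Final shape: (4, 2, 2, 1).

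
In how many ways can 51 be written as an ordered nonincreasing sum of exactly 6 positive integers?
p(51, 6 parts) = 5942

Partitions of n into exactly k parts are in bijection with partitions of n − k into at most k parts (subtract 1 from each part). So p(51, exactly 6) = p(45, parts ≤ 6). Computing via the recurrence p(m, j) = p(m, j−1) + p(m−j, j) gives 5942.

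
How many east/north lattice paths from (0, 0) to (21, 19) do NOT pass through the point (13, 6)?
Number of paths = 125761317720

Total paths from (0, 0) to (21, 19): C(40, 21) = 131282408400. Paths through (13, 6): (paths (0, 0) → (13, 6)) × (paths (13, 6) → (21, 19)) = C(19, 13) · C(21, 8) = 27132 · 203490 = 5521090680. Avoidance count = 131282408400 − 5521090680 = 125761317720.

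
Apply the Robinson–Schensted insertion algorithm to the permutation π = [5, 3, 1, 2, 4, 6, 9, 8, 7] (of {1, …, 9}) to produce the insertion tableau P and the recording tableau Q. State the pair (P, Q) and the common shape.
P = [1, 2, 4, 6, 7] / [3, 8] / [5, 9];  Q = [1, 4, 5, 6, 7] / [2, 8] / [3, 9];  common shape = (5, 2, 2)

Row-insert the values π_1, π_2, … into P one at a time, bumping the leftmost entry strictly greater than the inserted value down to the next row. The recording tableau Q records, in position (i, j), the step at which that cell was added to P.
  Insert 5 (step 1): P = [5];  Q = [1]
  Insert 3 (step 2): P = [3] / [5];  Q = [1] / [2]
  Insert 1 (step 3): P = [1] / [3] / [5];  Q = [1] / [2] / [3]
  Insert 2 (step 4): P = [1, 2] / [3] / [5];  Q = [1, 4] / [2] / [3]
  Insert 4 (step 5): P = [1, 2, 4] / [3] / [5];  Q = [1, 4, 5] / [2] / [3]
  Insert 6 (step 6): P = [1, 2, 4, 6] / [3] / [5];  Q = [1, 4, 5, 6] / [2] / [3]
  Insert 9 (step 7): P = [1, 2, 4, 6, 9] / [3] / [5];  Q = [1, 4, 5, 6, 7] / [2] / [3]
  Insert 8 (step 8): P = [1, 2, 4, 6, 8] / [3, 9] / [5];  Q = [1, 4, 5, 6, 7] / [2, 8] / [3]
  Insert 7 (step 9): P = [1, 2, 4, 6, 7] / [3, 8] / [5, 9];  Q = [1, 4, 5, 6, 7] / [2, 8] / [3, 9]
Final shape: (5, 2, 2).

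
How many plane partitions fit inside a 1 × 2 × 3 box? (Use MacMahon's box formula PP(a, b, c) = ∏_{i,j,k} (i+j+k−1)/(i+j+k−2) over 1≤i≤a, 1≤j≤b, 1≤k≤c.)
PP(1, 2, 3) = 10

Evaluate the triple product over i = 1..1, j = 1..2, k = 1..3. The factors are (2/1) · (3/2) · (4/3) · (3/2) · (4/3) · (5/4). The numerators and denominators telescope so the product is an integer; carrying out the multiplication exactly gives PP(1, 2, 3) = 10.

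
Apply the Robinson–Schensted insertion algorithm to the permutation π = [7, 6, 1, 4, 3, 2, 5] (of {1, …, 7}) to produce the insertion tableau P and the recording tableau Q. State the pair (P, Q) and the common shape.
P = [1, 2, 5] / [3] / [4] / [6] / [7];  Q = [1, 4, 7] / [2] / [3] / [5] / [6];  common shape = (3, 1, 1, 1, 1)

Row-insert the values π_1, π_2, … into P one at a time, bumping the leftmost entry strictly greater than the inserted value down to the next row. The recording tableau Q records, in position (i, j), the step at which that cell was added to P.
  Insert 7 (step 1): P = [7];  Q = [1]
  Insert 6 (step 2): P = [6] / [7];  Q = [1] / [2]
  Insert 1 (step 3): P = [1] / [6] / [7];  Q = [1] / [2] / [3]
  Insert 4 (step 4): P = [1, 4] / [6] / [7];  Q = [1, 4] / [2] / [3]
  Insert 3 (step 5): P = [1, 3] / [4] / [6] / [7];  Q = [1, 4] / [2] / [3] / [5]
  Insert 2 (step 6): P = [1, 2] / [3] / [4] / [6] / [7];  Q = [1, 4] / [2] / [3] / [5] / [6]
  Insert 5 (step 7): P = [1, 2, 5] / [3] / [4] / [6] / [7];  Q = [1, 4, 7] / [2] / [3] / [5] / [6]
Final shape: (3, 1, 1, 1, 1).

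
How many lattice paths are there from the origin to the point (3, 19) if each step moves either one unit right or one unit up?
Number of paths = 1540

A monotone lattice path from (0, 0) to (3, 19) consists of 3 east steps and 19 north steps in some order, so it is determined by which 3 of the 22 steps are east. The count is C(22, 3) = 1540.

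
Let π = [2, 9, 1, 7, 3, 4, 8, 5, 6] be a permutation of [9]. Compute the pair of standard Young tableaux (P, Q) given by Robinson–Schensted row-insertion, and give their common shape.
P = [1, 3, 4, 5, 6] / [2, 7, 8] / [9];  Q = [1, 2, 6, 7, 9] / [3, 4, 8] / [5];  common shape = (5, 3, 1)

Row-insert the values π_1, π_2, … into P one at a time, bumping the leftmost entry strictly greater than the inserted value down to the next row. The recording tableau Q records, in position (i, j), the step at which that cell was added to P.
  Insert 2 (step 1): P = [2];  Q = [1]
  Insert 9 (step 2): P = [2, 9];  Q = [1, 2]
  Insert 1 (step 3): P = [1, 9] / [2];  Q = [1, 2] / [3]
  Insert 7 (step 4): P = [1, 7] / [2, 9];  Q = [1, 2] / [3, 4]
  Insert 3 (step 5): P = [1, 3] / [2, 7] / [9];  Q = [1, 2] / [3, 4] / [5]
  Insert 4 (step 6): P = [1, 3, 4] / [2, 7] / [9];  Q = [1, 2, 6] / [3, 4] / [5]
  Insert 8 (step 7): P = [1, 3, 4, 8] / [2, 7] / [9];  Q = [1, 2, 6, 7] / [3, 4] / [5]
  Insert 5 (step 8): P = [1, 3, 4, 5] / [2, 7, 8] / [9];  Q = [1, 2, 6, 7] / [3, 4, 8] / [5]
  Insert 6 (step 9): P = [1, 3, 4, 5, 6] / [2, 7, 8] / [9];  Q = [1, 2, 6, 7, 9] / [3, 4, 8] / [5]
Final shape: (5, 3, 1).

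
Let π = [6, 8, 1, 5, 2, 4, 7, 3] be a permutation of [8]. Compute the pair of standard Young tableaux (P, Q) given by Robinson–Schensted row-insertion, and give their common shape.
P = [1, 2, 3, 7] / [4, 8] / [5] / [6];  Q = [1, 2, 6, 7] / [3, 4] / [5] / [8];  common shape = (4, 2, 1, 1)

Row-insert the values π_1, π_2, … into P one at a time, bumping the leftmost entry strictly greater than the inserted value down to the next row. The recording tableau Q records, in position (i, j), the step at which that cell was added to P.
  Insert 6 (step 1): P = [6];  Q = [1]
  Insert 8 (step 2): P = [6, 8];  Q = [1, 2]
  Insert 1 (step 3): P = [1, 8] / [6];  Q = [1, 2] / [3]
  Insert 5 (step 4): P = [1, 5] / [6, 8];  Q = [1, 2] / [3, 4]
  Insert 2 (step 5): P = [1, 2] / [5, 8] / [6];  Q = [1, 2] / [3, 4] / [5]
  Insert 4 (step 6): P = [1, 2, 4] / [5, 8] / [6];  Q = [1, 2, 6] / [3, 4] / [5]
  Insert 7 (step 7): P = [1, 2, 4, 7] / [5, 8] / [6];  Q = [1, 2, 6, 7] / [3, 4] / [5]
  Insert 3 (step 8): P = [1, 2, 3, 7] / [4, 8] / [5] / [6];  Q = [1, 2, 6, 7] / [3, 4] / [5] / [8]
Final shape: (4, 2, 1, 1).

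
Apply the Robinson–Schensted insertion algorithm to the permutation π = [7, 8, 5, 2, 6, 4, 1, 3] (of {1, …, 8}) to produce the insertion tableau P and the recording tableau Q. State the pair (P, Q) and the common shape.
P = [1, 3] / [2, 4] / [5, 6] / [7, 8];  Q = [1, 2] / [3, 5] / [4, 6] / [7, 8];  common shape = (2, 2, 2, 2)

Row-insert the values π_1, π_2, … into P one at a time, bumping the leftmost entry strictly greater than the inserted value down to the next row. The recording tableau Q records, in position (i, j), the step at which that cell was added to P.
  Insert 7 (step 1): P = [7];  Q = [1]
  Insert 8 (step 2): P = [7, 8];  Q = [1, 2]
  Insert 5 (step 3): P = [5, 8] / [7];  Q = [1, 2] / [3]
  Insert 2 (step 4): P = [2, 8] / [5] / [7];  Q = [1, 2] / [3] / [4]
  Insert 6 (step 5): P = [2, 6] / [5, 8] / [7];  Q = [1, 2] / [3, 5] / [4]
  Insert 4 (step 6): P = [2, 4] / [5, 6] / [7, 8];  Q = [1, 2] / [3, 5] / [4, 6]
  Insert 1 (step 7): P = [1, 4] / [2, 6] / [5, 8] / [7];  Q = [1, 2] / [3, 5] / [4, 6] / [7]
  Insert 3 (step 8): P = [1, 3] / [2, 4] / [5, 6] / [7, 8];  Q = [1, 2] / [3, 5] / [4, 6] / [7, 8]
Final shape: (2, 2, 2, 2).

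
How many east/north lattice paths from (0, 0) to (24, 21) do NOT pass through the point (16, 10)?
Number of paths = 3372184195380

Total paths from (0, 0) to (24, 21): C(45, 24) = 3773655750150. Paths through (16, 10): (paths (0, 0) → (16, 10)) × (paths (16, 10) → (24, 21)) = C(26, 16) · C(19, 8) = 5311735 · 75582 = 401471554770. Avoidance count = 3773655750150 − 401471554770 = 3372184195380.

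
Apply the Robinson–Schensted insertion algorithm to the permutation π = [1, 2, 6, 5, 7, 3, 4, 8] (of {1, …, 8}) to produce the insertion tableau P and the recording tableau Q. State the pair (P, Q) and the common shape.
P = [1, 2, 3, 4, 8] / [5, 7] / [6];  Q = [1, 2, 3, 5, 8] / [4, 7] / [6];  common shape = (5, 2, 1)

Row-insert the values π_1, π_2, … into P one at a time, bumping the leftmost entry strictly greater than the inserted value down to the next row. The recording tableau Q records, in position (i, j), the step at which that cell was added to P.
  Insert 1 (step 1): P = [1];  Q = [1]
  Insert 2 (step 2): P = [1, 2];  Q = [1, 2]
  Insert 6 (step 3): P = [1, 2, 6];  Q = [1, 2, 3]
  Insert 5 (step 4): P = [1, 2, 5] / [6];  Q = [1, 2, 3] / [4]
  Insert 7 (step 5): P = [1, 2, 5, 7] / [6];  Q = [1, 2, 3, 5] / [4]
  Insert 3 (step 6): P = [1, 2, 3, 7] / [5] / [6];  Q = [1, 2, 3, 5] / [4] / [6]
  Insert 4 (step 7): P = [1, 2, 3, 4] / [5, 7] / [6];  Q = [1, 2, 3, 5] / [4, 7] / [6]
  Insert 8 (step 8): P = [1, 2, 3, 4, 8] / [5, 7] / [6];  Q = [1, 2, 3, 5, 8] / [4, 7] / [6]
Final shape: (5, 2, 1).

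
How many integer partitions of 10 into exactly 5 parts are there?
p(10, 5 parts) = 7

Partitions of n into exactly k parts ↔ partitions of n − k into at most k parts (subtract 1 from each part). For n = 10, k = 5, the partitions are: 6+1+1+1+1, 5+2+1+1+1, 4+3+1+1+1, 4+2+2+1+1, 3+3+2+1+1, 3+2+2+2+1, 2+2+2+2+2. Count = 7.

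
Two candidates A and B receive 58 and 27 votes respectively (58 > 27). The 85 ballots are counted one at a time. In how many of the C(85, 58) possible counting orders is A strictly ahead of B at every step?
Strict-lead orderings = 4014128654600111661936

Total orderings of the 85 votes with 58 for A: C(85, 58) = 11006481794871273911760. By the Bertrand ballot formula (Cycle Lemma / reflection principle), the number of orderings in which A is strictly ahead of B throughout is (p − q)/(p + q) · C(p + q, p) = (58 − 27)/(58 + 27) · 11006481794871273911760 = 4014128654600111661936.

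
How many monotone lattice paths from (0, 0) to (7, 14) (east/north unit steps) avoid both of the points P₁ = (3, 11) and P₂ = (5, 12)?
Number of paths = 72964

Inclusion–exclusion. Total paths: C(21, 7) = 116280. Through P₁: C(14, 3)·C(7, 4) = 12740. Through P₂: C(17, 5)·C(4, 2) = 37128. Since P₁ is strictly southwest of P₂, a monotone path through both must visit P₁ then P₂; paths through both = C(14, 3)·C(3, 2)·C(4, 2) = 6552. Avoid both = 116280 − 12740 − 37128 + 6552 = 72964.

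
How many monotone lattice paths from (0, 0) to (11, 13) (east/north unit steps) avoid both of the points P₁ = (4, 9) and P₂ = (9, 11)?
Number of paths = 1342524

Inclusion–exclusion. Total paths: C(24, 11) = 2496144. Through P₁: C(13, 4)·C(11, 7) = 235950. Through P₂: C(20, 9)·C(4, 2) = 1007760. Since P₁ is strictly southwest of P₂, a monotone path through both must visit P₁ then P₂; paths through both = C(13, 4)·C(7, 5)·C(4, 2) = 90090. Avoid both = 2496144 − 235950 − 1007760 + 90090 = 1342524.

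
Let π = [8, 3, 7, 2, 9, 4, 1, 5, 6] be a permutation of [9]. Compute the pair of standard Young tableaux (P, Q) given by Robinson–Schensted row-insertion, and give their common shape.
P = [1, 4, 5, 6] / [2, 7, 9] / [3] / [8];  Q = [1, 3, 5, 9] / [2, 6, 8] / [4] / [7];  common shape = (4, 3, 1, 1)

Row-insert the values π_1, π_2, … into P one at a time, bumping the leftmost entry strictly greater than the inserted value down to the next row. The recording tableau Q records, in position (i, j), the step at which that cell was added to P.
  Insert 8 (step 1): P = [8];  Q = [1]
  Insert 3 (step 2): P = [3] / [8];  Q = [1] / [2]
  Insert 7 (step 3): P = [3, 7] / [8];  Q = [1, 3] / [2]
  Insert 2 (step 4): P = [2, 7] / [3] / [8];  Q = [1, 3] / [2] / [4]
  Insert 9 (step 5): P = [2, 7, 9] / [3] / [8];  Q = [1, 3, 5] / [2] / [4]
  Insert 4 (step 6): P = [2, 4, 9] / [3, 7] / [8];  Q = [1, 3, 5] / [2, 6] / [4]
  Insert 1 (step 7): P = [1, 4, 9] / [2, 7] / [3] / [8];  Q = [1, 3, 5] / [2, 6] / [4] / [7]
  Insert 5 (step 8): P = [1, 4, 5] / [2, 7, 9] / [3] / [8];  Q = [1, 3, 5] / [2, 6, 8] / [4] / [7]
  Insert 6 (step 9): P = [1, 4, 5, 6] / [2, 7, 9] / [3] / [8];  Q = [1, 3, 5, 9] / [2, 6, 8] / [4] / [7]
Final shape: (4, 3, 1, 1).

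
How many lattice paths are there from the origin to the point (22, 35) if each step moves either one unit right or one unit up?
Number of paths = 3489348548829780

A monotone lattice path from (0, 0) to (22, 35) consists of 22 east steps and 35 north steps in some order, so it is determined by which 22 of the 57 steps are east. The count is C(57, 22) = 3489348548829780.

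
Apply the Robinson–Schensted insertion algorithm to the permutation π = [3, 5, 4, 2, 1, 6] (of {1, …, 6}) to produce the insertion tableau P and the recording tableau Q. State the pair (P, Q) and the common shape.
P = [1, 4, 6] / [2] / [3] / [5];  Q = [1, 2, 6] / [3] / [4] / [5];  common shape = (3, 1, 1, 1)

Row-insert the values π_1, π_2, … into P one at a time, bumping the leftmost entry strictly greater than the inserted value down to the next row. The recording tableau Q records, in position (i, j), the step at which that cell was added to P.
  Insert 3 (step 1): P = [3];  Q = [1]
  Insert 5 (step 2): P = [3, 5];  Q = [1, 2]
  Insert 4 (step 3): P = [3, 4] / [5];  Q = [1, 2] / [3]
  Insert 2 (step 4): P = [2, 4] / [3] / [5];  Q = [1, 2] / [3] / [4]
  Insert 1 (step 5): P = [1, 4] / [2] / [3] / [5];  Q = [1, 2] / [3] / [4] / [5]
  Insert 6 (step 6): P = [1, 4, 6] / [2] / [3] / [5];  Q = [1, 2, 6] / [3] / [4] / [5]
Final shape: (3, 1, 1, 1).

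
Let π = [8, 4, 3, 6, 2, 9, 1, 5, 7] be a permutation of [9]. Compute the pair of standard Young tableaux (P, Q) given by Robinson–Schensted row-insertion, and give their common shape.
P = [1, 5, 7] / [2, 6, 9] / [3] / [4] / [8];  Q = [1, 4, 6] / [2, 8, 9] / [3] / [5] / [7];  common shape = (3, 3, 1, 1, 1)

Row-insert the values π_1, π_2, … into P one at a time, bumping the leftmost entry strictly greater than the inserted value down to the next row. The recording tableau Q records, in position (i, j), the step at which that cell was added to P.
  Insert 8 (step 1): P = [8];  Q = [1]
  Insert 4 (step 2): P = [4] / [8];  Q = [1] / [2]
  Insert 3 (step 3): P = [3] / [4] / [8];  Q = [1] / [2] / [3]
  Insert 6 (step 4): P = [3, 6] / [4] / [8];  Q = [1, 4] / [2] / [3]
  Insert 2 (step 5): P = [2, 6] / [3] / [4] / [8];  Q = [1, 4] / [2] / [3] / [5]
  Insert 9 (step 6): P = [2, 6, 9] / [3] / [4] / [8];  Q = [1, 4, 6] / [2] / [3] / [5]
  Insert 1 (step 7): P = [1, 6, 9] / [2] / [3] / [4] / [8];  Q = [1, 4, 6] / [2] / [3] / [5] / [7]
  Insert 5 (step 8): P = [1, 5, 9] / [2, 6] / [3] / [4] / [8];  Q = [1, 4, 6] / [2, 8] / [3] / [5] / [7]
  Insert 7 (step 9): P = [1, 5, 7] / [2, 6, 9] / [3] / [4] / [8];  Q = [1, 4, 6] / [2, 8, 9] / [3] / [5] / [7]
Final shape: (3, 3, 1, 1, 1).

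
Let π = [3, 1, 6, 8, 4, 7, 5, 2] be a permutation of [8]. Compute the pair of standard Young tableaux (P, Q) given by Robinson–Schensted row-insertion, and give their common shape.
P = [1, 2, 5] / [3, 4, 7] / [6] / [8];  Q = [1, 3, 4] / [2, 5, 6] / [7] / [8];  common shape = (3, 3, 1, 1)

Row-insert the values π_1, π_2, … into P one at a time, bumping the leftmost entry strictly greater than the inserted value down to the next row. The recording tableau Q records, in position (i, j), the step at which that cell was added to P.
  Insert 3 (step 1): P = [3];  Q = [1]
  Insert 1 (step 2): P = [1] / [3];  Q = [1] / [2]
  Insert 6 (step 3): P = [1, 6] / [3];  Q = [1, 3] / [2]
  Insert 8 (step 4): P = [1, 6, 8] / [3];  Q = [1, 3, 4] / [2]
  Insert 4 (step 5): P = [1, 4, 8] / [3, 6];  Q = [1, 3, 4] / [2, 5]
  Insert 7 (step 6): P = [1, 4, 7] / [3, 6, 8];  Q = [1, 3, 4] / [2, 5, 6]
  Insert 5 (step 7): P = [1, 4, 5] / [3, 6, 7] / [8];  Q = [1, 3, 4] / [2, 5, 6] / [7]
  Insert 2 (step 8): P = [1, 2, 5] / [3, 4, 7] / [6] / [8];  Q = [1, 3, 4] / [2, 5, 6] / [7] / [8]
Final shape: (3, 3, 1, 1).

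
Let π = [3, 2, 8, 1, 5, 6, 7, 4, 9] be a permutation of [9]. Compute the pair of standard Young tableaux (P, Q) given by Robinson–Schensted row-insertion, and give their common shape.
P = [1, 4, 6, 7, 9] / [2, 5] / [3, 8];  Q = [1, 3, 6, 7, 9] / [2, 5] / [4, 8];  common shape = (5, 2, 2)

Row-insert the values π_1, π_2, … into P one at a time, bumping the leftmost entry strictly greater than the inserted value down to the next row. The recording tableau Q records, in position (i, j), the step at which that cell was added to P.
  Insert 3 (step 1): P = [3];  Q = [1]
  Insert 2 (step 2): P = [2] / [3];  Q = [1] / [2]
  Insert 8 (step 3): P = [2, 8] / [3];  Q = [1, 3] / [2]
  Insert 1 (step 4): P = [1, 8] / [2] / [3];  Q = [1, 3] / [2] / [4]
  Insert 5 (step 5): P = [1, 5] / [2, 8] / [3];  Q = [1, 3] / [2, 5] / [4]
  Insert 6 (step 6): P = [1, 5, 6] / [2, 8] / [3];  Q = [1, 3, 6] / [2, 5] / [4]
  Insert 7 (step 7): P = [1, 5, 6, 7] / [2, 8] / [3];  Q = [1, 3, 6, 7] / [2, 5] / [4]
  Insert 4 (step 8): P = [1, 4, 6, 7] / [2, 5] / [3, 8];  Q = [1, 3, 6, 7] / [2, 5] / [4, 8]
  Insert 9 (step 9): P = [1, 4, 6, 7, 9] / [2, 5] / [3, 8];  Q = [1, 3, 6, 7, 9] / [2, 5] / [4, 8]
Final shape: (5, 2, 2).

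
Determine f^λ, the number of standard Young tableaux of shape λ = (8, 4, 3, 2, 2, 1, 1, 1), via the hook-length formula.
# SYT of shape (8, 4, 3, 2, 2, 1, 1, 1) = 2851708860

Hook-length formula: f^λ = n! / Π hook(c), product over all cells c of the Young diagram. For λ = (8, 4, 3, 2, 2, 1, 1, 1), n = 22 boxes. Hook lengths by row (left-to-right, top-to-bottom): [15, 11, 8, 6, 4, 3, 2, 1]; [10, 6, 3, 1]; [8, 4, 1]; [6, 2]; [5, 1]; [3]; [2]; [1]. Product of hooks = 394149888000. So f^λ = 22! / 394149888000 = 1124000727777607680000 / 394149888000 = 2851708860.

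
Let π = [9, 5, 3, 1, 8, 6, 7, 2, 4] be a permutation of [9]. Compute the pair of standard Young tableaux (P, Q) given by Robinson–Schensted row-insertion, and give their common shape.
P = [1, 2, 4] / [3, 6, 7] / [5, 8] / [9];  Q = [1, 5, 7] / [2, 6, 9] / [3, 8] / [4];  common shape = (3, 3, 2, 1)

Row-insert the values π_1, π_2, … into P one at a time, bumping the leftmost entry strictly greater than the inserted value down to the next row. The recording tableau Q records, in position (i, j), the step at which that cell was added to P.
  Insert 9 (step 1): P = [9];  Q = [1]
  Insert 5 (step 2): P = [5] / [9];  Q = [1] / [2]
  Insert 3 (step 3): P = [3] / [5] / [9];  Q = [1] / [2] / [3]
  Insert 1 (step 4): P = [1] / [3] / [5] / [9];  Q = [1] / [2] / [3] / [4]
  Insert 8 (step 5): P = [1, 8] / [3] / [5] / [9];  Q = [1, 5] / [2] / [3] / [4]
  Insert 6 (step 6): P = [1, 6] / [3, 8] / [5] / [9];  Q = [1, 5] / [2, 6] / [3] / [4]
  Insert 7 (step 7): P = [1, 6, 7] / [3, 8] / [5] / [9];  Q = [1, 5, 7] / [2, 6] / [3] / [4]
  Insert 2 (step 8): P = [1, 2, 7] / [3, 6] / [5, 8] / [9];  Q = [1, 5, 7] / [2, 6] / [3, 8] / [4]
  Insert 4 (step 9): P = [1, 2, 4] / [3, 6, 7] / [5, 8] / [9];  Q = [1, 5, 7] / [2, 6, 9] / [3, 8] / [4]
Final shape: (3, 3, 2, 1).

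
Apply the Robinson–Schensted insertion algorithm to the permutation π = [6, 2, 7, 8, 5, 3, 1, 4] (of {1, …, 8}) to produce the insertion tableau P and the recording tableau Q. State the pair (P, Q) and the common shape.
P = [1, 3, 4] / [2, 7, 8] / [5] / [6];  Q = [1, 3, 4] / [2, 5, 8] / [6] / [7];  common shape = (3, 3, 1, 1)

Row-insert the values π_1, π_2, … into P one at a time, bumping the leftmost entry strictly greater than the inserted value down to the next row. The recording tableau Q records, in position (i, j), the step at which that cell was added to P.
  Insert 6 (step 1): P = [6];  Q = [1]
  Insert 2 (step 2): P = [2] / [6];  Q = [1] / [2]
  Insert 7 (step 3): P = [2, 7] / [6];  Q = [1, 3] / [2]
  Insert 8 (step 4): P = [2, 7, 8] / [6];  Q = [1, 3, 4] / [2]
  Insert 5 (step 5): P = [2, 5, 8] / [6, 7];  Q = [1, 3, 4] / [2, 5]
  Insert 3 (step 6): P = [2, 3, 8] / [5, 7] / [6];  Q = [1, 3, 4] / [2, 5] / [6]
  Insert 1 (step 7): P = [1, 3, 8] / [2, 7] / [5] / [6];  Q = [1, 3, 4] / [2, 5] / [6] / [7]
  Insert 4 (step 8): P = [1, 3, 4] / [2, 7, 8] / [5] / [6];  Q = [1, 3, 4] / [2, 5, 8] / [6] / [7]
Final shape: (3, 3, 1, 1).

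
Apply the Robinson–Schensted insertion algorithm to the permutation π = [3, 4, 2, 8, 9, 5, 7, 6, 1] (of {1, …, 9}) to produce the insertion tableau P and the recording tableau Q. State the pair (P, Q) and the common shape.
P = [1, 4, 5, 6] / [2, 7, 9] / [3] / [8];  Q = [1, 2, 4, 5] / [3, 6, 7] / [8] / [9];  common shape = (4, 3, 1, 1)

Row-insert the values π_1, π_2, … into P one at a time, bumping the leftmost entry strictly greater than the inserted value down to the next row. The recording tableau Q records, in position (i, j), the step at which that cell was added to P.
  Insert 3 (step 1): P = [3];  Q = [1]
  Insert 4 (step 2): P = [3, 4];  Q = [1, 2]
  Insert 2 (step 3): P = [2, 4] / [3];  Q = [1, 2] / [3]
  Insert 8 (step 4): P = [2, 4, 8] / [3];  Q = [1, 2, 4] / [3]
  Insert 9 (step 5): P = [2, 4, 8, 9] / [3];  Q = [1, 2, 4, 5] / [3]
  Insert 5 (step 6): P = [2, 4, 5, 9] / [3, 8];  Q = [1, 2, 4, 5] / [3, 6]
  Insert 7 (step 7): P = [2, 4, 5, 7] / [3, 8, 9];  Q = [1, 2, 4, 5] / [3, 6, 7]
  Insert 6 (step 8): P = [2, 4, 5, 6] / [3, 7, 9] / [8];  Q = [1, 2, 4, 5] / [3, 6, 7] / [8]
  Insert 1 (step 9): P = [1, 4, 5, 6] / [2, 7, 9] / [3] / [8];  Q = [1, 2, 4, 5] / [3, 6, 7] / [8] / [9]
Final shape: (4, 3, 1, 1).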